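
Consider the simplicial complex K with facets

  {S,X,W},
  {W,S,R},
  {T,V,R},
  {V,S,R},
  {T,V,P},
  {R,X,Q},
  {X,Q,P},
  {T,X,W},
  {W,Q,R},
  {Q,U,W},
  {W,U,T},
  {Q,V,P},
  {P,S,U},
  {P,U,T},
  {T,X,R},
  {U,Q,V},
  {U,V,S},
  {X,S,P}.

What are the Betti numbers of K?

We work with the vertex ordering P < Q < R < S < T < U < V < W < X. The simplices of K, each written with vertices in increasing order, are:

  0-simplices (9): P, Q, R, S, T, U, V, W, X
  1-simplices (27): PQ, PS, PT, PU, PV, PX, QR, QU, QV, QW, QX, RS, RT, RV, RW, RX, SU, SV, SW, SX, TU, TV, TW, TX, UV, UW, WX
  2-simplices (18): PQV, PQX, PSU, PSX, PTU, PTV, QRW, QRX, QUV, QUW, RSV, RSW, RTV, RTX, SUV, SWX, TUW, TWX

giving chain groups C_0 ≅ Z^9, C_1 ≅ Z^27, C_2 ≅ Z^18.

Boundary ∂_1: C_1 → C_0 is given by ∂[p,q] = [q] − [p]. For instance
  ∂QX = X − Q.
The 9×27 boundary matrix has rank 8 and Smith normal form diag(1,1,1,1,1,1,1,1).

Boundary ∂_2: C_2 → C_1 maps a triangle to the signed sum of its edges. For instance
  ∂QRX = RX − QX + QR,
  ∂QUV = UV − QV + QU.
This gives a 27×18 integer matrix of rank 18; reducing to Smith normal form yields diagonal entries (1,1,1,1,1,1,1,1,1,1,1,1,1,1,1,1,1,2).

From H_k ≅ ker(∂_k) / im(∂_{k+1}) we obtain:

  H_0: rank C_0 − rank ∂_1 = 9 − 8 = 1, and the invariant factors of ∂_1 are all 1, so H_0 ≅ Z.
  H_1: rank ker ∂_1 − rank ∂_2 = (27 − 8) − 18 = 1, and ∂_2 has invariant factor 2 > 1, so H_1 ≅ Z ⊕ Z/2Z.
  H_2: rank ker ∂_2 − rank ∂_3 = (18 − 18) − 0 = 0, and there is no ∂_3, so H_2 ≅ 0.

As a check, the Euler characteristic is 9 − 27 + 18 = 0, which agrees with 1 − 1 + 0 = 0.

Hence the Betti numbers are b_0 = 1, b_1 = 1, b_2 = 0.

b_0 = 1, b_1 = 1, b_2 = 0.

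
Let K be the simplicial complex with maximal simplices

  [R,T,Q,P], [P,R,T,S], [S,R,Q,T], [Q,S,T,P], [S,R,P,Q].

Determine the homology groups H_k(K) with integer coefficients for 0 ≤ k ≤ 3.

H_0 ≅ Z,  H_1 = 0,  H_2 = 0,  H_3 ≅ Z.

Fix the vertex order P < Q < R < S < T and write every simplex with vertices in increasing order. Then dim K = 3 and the simplices of K are:

  0-simplices (5): P, Q, R, S, T
  1-simplices (10): PQ, PR, PS, PT, QR, QS, QT, RS, RT, ST
  2-simplices (10): PQR, PQS, PQT, PRS, PRT, PST, QRS, QRT, QST, RST
  3-simplices (5): PQRS, PQRT, PQST, PRST, QRST

so the chain groups are C_0 ≅ Z^5, C_1 ≅ Z^10, C_2 ≅ Z^10, C_3 ≅ Z^5.

The boundary map ∂_1: C_1 → C_0 sends each edge [p,q] (with p < q) to q − p.
As a 5×10 matrix over Z this has rank 4, with invariant factors (1,1,1,1).

Boundary ∂_2: C_2 → C_1 sends each 2-simplex [p,q,r] to [q,r] − [p,r] + [p,q]. For instance
  ∂PQS = QS − PS + PQ,
  ∂PRS = RS − PS + PR.
This gives a 10×10 integer matrix of rank 6; reducing to Smith normal form yields diagonal entries (1,1,1,1,1,1).

∂_3: C_3 → C_2 sends each 3-simplex σ to the alternating sum Σ_i (−1)^i (σ with its i-th vertex removed). For instance
  ∂PQRS = QRS − PRS + PQS − PQR,
  ∂PRST = RST − PST + PRT − PRS.
The 10×5 boundary matrix has rank 4 and Smith normal form diag(1,1,1,1).

From H_k ≅ ker(∂_k) / im(∂_{k+1}) we obtain:

  H_0: rank C_0 − rank ∂_1 = 5 − 4 = 1, and the invariant factors of ∂_1 are all 1, so H_0 = Z.
  H_1: rank ker ∂_1 − rank ∂_2 = (10 − 4) − 6 = 0, and the invariant factors of ∂_2 are all 1, so H_1 = 0.
  H_2: rank ker ∂_2 − rank ∂_3 = (10 − 6) − 4 = 0, and the invariant factors of ∂_3 are all 1, so H_2 = 0.
  H_3: rank ker ∂_3 − rank ∂_4 = (5 − 4) − 0 = 1, and there is no ∂_4, so H_3 = Z.

As a check, the Euler characteristic is 5 − 10 + 10 − 5 = 0, which agrees with 1 − 0 + 0 − 1 = 0.
(K is a triangulation of the 3-sphere S^3.)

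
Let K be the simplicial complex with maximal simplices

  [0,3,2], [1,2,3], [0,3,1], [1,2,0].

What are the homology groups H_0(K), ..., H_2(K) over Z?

Fix the vertex order 0 < 1 < 2 < 3 and write every simplex with vertices in increasing order. Then dim K = 2 and the simplices of K are:

  0-simplices (4): [0], [1], [2], [3]
  1-simplices (6): [0,1], [0,2], [0,3], [1,2], [1,3], [2,3]
  2-simplices (4): [0,1,2], [0,1,3], [0,2,3], [1,2,3]

so the chain groups are C_0 ≅ Z^4, C_1 ≅ Z^6, C_2 ≅ Z^4.

Boundary ∂_1: C_1 → C_0 maps an edge to its endpoints' difference, ∂[p,q] = q − p. For instance
  ∂[1,3] = [3] − [1].
As a 4×6 matrix over Z this has rank 3, with invariant factors (1,1,1).

∂_2: C_2 → C_1 maps a triangle to the signed sum of its edges. For instance
  ∂[0,2,3] = [2,3] − [0,3] + [0,2],
  ∂[0,1,2] = [1,2] − [0,2] + [0,1].
The 6×4 boundary matrix has rank 3 and Smith normal form diag(1,1,1).

From H_k ≅ ker(∂_k) / im(∂_{k+1}) we obtain:

  H_0: rank C_0 − rank ∂_1 = 4 − 3 = 1, and the invariant factors of ∂_1 are all 1, so H_0 = Z.
  H_1: rank ker ∂_1 − rank ∂_2 = (6 − 3) − 3 = 0, and the invariant factors of ∂_2 are all 1, so H_1 = 0.
  H_2: rank ker ∂_2 − rank ∂_3 = (4 − 3) − 0 = 1, and there is no ∂_3, so H_2 = Z.

As a check, the Euler characteristic is 4 − 6 + 4 = 2, which agrees with 1 − 0 + 1 = 2.

H_0 = Z,  H_1 = 0,  H_2 = Z.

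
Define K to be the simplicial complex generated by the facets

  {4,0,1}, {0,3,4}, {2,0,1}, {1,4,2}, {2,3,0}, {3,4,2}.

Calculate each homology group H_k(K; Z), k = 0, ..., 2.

K has 5 vertices, 9 edges, 6 triangles.
rank ∂_0 = 0, rank ∂_1 = 4 ⇒ b_0 = 5 − 0 − 4 = 1; all invariant factors of ∂_1 are 1 so no torsion. So H_0 ≅ Z.
rank ∂_1 = 4, rank ∂_2 = 5 ⇒ b_1 = 9 − 4 − 5 = 0; all invariant factors of ∂_2 are 1 so no torsion. So H_1 ≅ 0.
rank ∂_2 = 5, rank ∂_3 = 0 ⇒ b_2 = 6 − 5 − 0 = 1. So H_2 ≅ Z.

H_0 ≅ Z,  H_1 = 0,  H_2 ≅ Z.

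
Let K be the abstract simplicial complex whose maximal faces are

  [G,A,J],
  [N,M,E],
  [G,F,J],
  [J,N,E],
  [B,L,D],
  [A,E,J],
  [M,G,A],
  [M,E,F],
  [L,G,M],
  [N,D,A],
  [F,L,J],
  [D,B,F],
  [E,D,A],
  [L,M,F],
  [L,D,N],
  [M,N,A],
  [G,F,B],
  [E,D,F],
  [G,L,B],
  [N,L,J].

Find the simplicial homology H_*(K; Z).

H_0 ≅ Z,  H_1 ≅ Z ⊕ Z_2,  H_2 = 0.

We work with the vertex ordering A < B < D < E < F < G < J < L < M < N. The simplices of K, each written with vertices in increasing order, are:

  0-simplices (10): A, B, D, E, F, G, J, L, M, N
  1-simplices (30): AD, AE, AG, AJ, AM, AN, BD, BF, BG, BL, DE, DF, DL, DN, EF, EJ, EM, EN, FG, FJ, FL, FM, GJ, GL, GM, JL, JN, LM, LN, MN
  2-simplices (20): ADE, ADN, AEJ, AGJ, AGM, AMN, BDF, BDL, BFG, BGL, DEF, DLN, EFM, EJN, EMN, FGJ, FJL, FLM, GLM, JLN

Hence C_0 ≅ Z^10, C_1 ≅ Z^30, C_2 ≅ Z^20.

The boundary map ∂_1: C_1 → C_0 sends each edge [p,q] (with p < q) to q − p. For instance
  ∂DL = L − D.
The 10×30 boundary matrix has rank 9 and Smith normal form diag(1,1,1,1,1,1,1,1,1).

Boundary ∂_2: C_2 → C_1 acts by ∂[p,q,r] = [q,r] − [p,r] + [p,q]. For instance
  ∂FJL = JL − FL + FJ,
  ∂BDF = DF − BF + BD.
This gives a 30×20 integer matrix of rank 20; reducing to Smith normal form yields diagonal entries (1,1,1,1,1,1,1,1,1,1,1,1,1,1,1,1,1,1,1,2).

Reading off H_k = ker ∂_k / im ∂_{k+1}:

  H_0: rank C_0 − rank ∂_1 = 10 − 9 = 1, and the invariant factors of ∂_1 are all 1, so H_0 = Z.
  H_1: rank ker ∂_1 − rank ∂_2 = (30 − 9) − 20 = 1, and ∂_2 has invariant factor 2 > 1, so H_1 = Z ⊕ Z_2.
  H_2: rank ker ∂_2 − rank ∂_3 = (20 − 20) − 0 = 0, and there is no ∂_3, so H_2 = 0.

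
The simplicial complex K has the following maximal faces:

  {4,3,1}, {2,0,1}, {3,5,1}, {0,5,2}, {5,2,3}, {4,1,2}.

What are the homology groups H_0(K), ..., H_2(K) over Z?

H_0 ≅ Z,  H_1 ≅ Z,  H_2 = 0.

Take the total order 0 < 1 < 2 < 3 < 4 < 5 on the vertex set. Then K (dimension 2) consists of the simplices:

  0-simplices (6): [0], [1], [2], [3], [4], [5]
  1-simplices (12): [0,1], [0,2], [0,5], [1,2], [1,3], [1,4], [1,5], [2,3], [2,4], [2,5], [3,4], [3,5]
  2-simplices (6): [0,1,2], [0,2,5], [1,2,4], [1,3,4], [1,3,5], [2,3,5]

Hence C_0 ≅ Z^6, C_1 ≅ Z^12, C_2 ≅ Z^6.

The boundary map ∂_1: C_1 → C_0 is given by ∂[p,q] = [q] − [p]. For instance
  ∂[1,2] = [2] − [1].
As a 6×12 matrix over Z this has rank 5, with invariant factors (1,1,1,1,1).

The boundary map ∂_2: C_2 → C_1 maps a triangle to the signed sum of its edges. For instance
  ∂[2,3,5] = [3,5] − [2,5] + [2,3],
  ∂[1,3,5] = [3,5] − [1,5] + [1,3].
This gives a 12×6 integer matrix of rank 6; reducing to Smith normal form yields diagonal entries (1,1,1,1,1,1).

Now H_k = ker ∂_k / im ∂_{k+1}, so:

  H_0: rank C_0 − rank ∂_1 = 6 − 5 = 1, and the invariant factors of ∂_1 are all 1, so H_0 = Z.
  H_1: rank ker ∂_1 − rank ∂_2 = (12 − 5) − 6 = 1, and the invariant factors of ∂_2 are all 1, so H_1 = Z.
  H_2: rank ker ∂_2 − rank ∂_3 = (6 − 6) − 0 = 0, and there is no ∂_3, so H_2 = 0.

(K is a triangulation of the cylinder S^1 x I.)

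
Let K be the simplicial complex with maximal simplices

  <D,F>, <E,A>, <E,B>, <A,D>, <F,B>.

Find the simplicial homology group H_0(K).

H_0 = Z.

Fix the vertex order A < B < D < E < F and write every simplex with vertices in increasing order. Then dim K = 1 and the simplices of K are:

  0-simplices (5): A, B, D, E, F
  1-simplices (5): AD, AE, BE, BF, DF

giving chain groups C_0 ≅ Z^5, C_1 ≅ Z^5.

The boundary map ∂_1: C_1 → C_0 maps an edge to its endpoints' difference, ∂[p,q] = q − p.
The resulting 5×5 matrix has rank 4, and its Smith normal form has invariant factors (1,1,1,1).

Computing H_k = (kernel of ∂_k) / (image of ∂_{k+1}):

  H_0: rank C_0 − rank ∂_1 = 5 − 4 = 1, and the invariant factors of ∂_1 are all 1, so H_0 = Z.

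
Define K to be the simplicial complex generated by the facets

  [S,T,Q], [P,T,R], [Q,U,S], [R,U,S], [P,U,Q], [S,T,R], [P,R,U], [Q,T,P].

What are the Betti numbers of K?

Order the vertices as P < Q < R < S < T < U. Listing each simplex with vertices in this order, K has dimension 2 with simplices:

  0-simplices (6): P, Q, R, S, T, U
  1-simplices (12): PQ, PR, PT, PU, QS, QT, QU, RS, RT, RU, ST, SU
  2-simplices (8): PQT, PQU, PRT, PRU, QST, QSU, RST, RSU

giving chain groups C_0 ≅ Z^6, C_1 ≅ Z^12, C_2 ≅ Z^8.

Boundary ∂_1: C_1 → C_0 sends each edge [p,q] (with p < q) to q − p. For instance
  ∂PU = U − P.
This gives a 6×12 integer matrix of rank 5; reducing to Smith normal form yields diagonal entries (1,1,1,1,1).

The boundary map ∂_2: C_2 → C_1 sends each 2-simplex [p,q,r] to [q,r] − [p,r] + [p,q]. For instance
  ∂PRT = RT − PT + PR,
  ∂RST = ST − RT + RS.
As a 12×8 matrix over Z this has rank 7, with invariant factors (1,1,1,1,1,1,1).

Reading off H_k = ker ∂_k / im ∂_{k+1}:

  H_0: rank C_0 − rank ∂_1 = 6 − 5 = 1, and the invariant factors of ∂_1 are all 1, so H_0 ≅ Z.
  H_1: rank ker ∂_1 − rank ∂_2 = (12 − 5) − 7 = 0, and the invariant factors of ∂_2 are all 1, so H_1 ≅ 0.
  H_2: rank ker ∂_2 − rank ∂_3 = (8 − 7) − 0 = 1, and there is no ∂_3, so H_2 ≅ Z.

Hence the Betti numbers are b_0 = 1, b_1 = 0, b_2 = 1.

b_0 = 1, b_1 = 0, b_2 = 1.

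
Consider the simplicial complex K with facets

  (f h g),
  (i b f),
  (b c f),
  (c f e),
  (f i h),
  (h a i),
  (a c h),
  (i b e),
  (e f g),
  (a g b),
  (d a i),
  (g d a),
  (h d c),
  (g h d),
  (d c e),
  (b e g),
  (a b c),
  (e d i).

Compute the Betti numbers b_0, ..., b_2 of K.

Order the vertices as a < b < c < d < e < f < g < h < i. Listing each simplex with vertices in this order, K has dimension 2 with simplices:

  0-simplices (9): a, b, c, d, e, f, g, h, i
  1-simplices (27): ab, ac, ad, ag, ah, ai, bc, be, bf, bg, bi, cd, ce, cf, ch, de, dg, dh, di, ef, eg, ei, fg, fh, fi, gh, hi
  2-simplices (18): abc, abg, ach, adg, adi, ahi, bcf, beg, bei, bfi, cde, cdh, cef, dei, dgh, efg, fgh, fhi

Hence C_0 ≅ Z^9, C_1 ≅ Z^27, C_2 ≅ Z^18.

The boundary map ∂_1: C_1 → C_0 sends each edge [p,q] (with p < q) to q − p. For instance
  ∂ad = d − a.
The 9×27 boundary matrix has rank 8 and Smith normal form diag(1,1,1,1,1,1,1,1).

The boundary map ∂_2: C_2 → C_1 sends each 2-simplex [p,q,r] to [q,r] − [p,r] + [p,q]. For instance
  ∂bei = ei − bi + be,
  ∂beg = eg − bg + be.
The 27×18 boundary matrix has rank 18 and Smith normal form diag(1,1,1,1,1,1,1,1,1,1,1,1,1,1,1,1,1,2).

Now H_k = ker ∂_k / im ∂_{k+1}, so:

  H_0: rank C_0 − rank ∂_1 = 9 − 8 = 1, and the invariant factors of ∂_1 are all 1, so H_0 = Z.
  H_1: rank ker ∂_1 − rank ∂_2 = (27 − 8) − 18 = 1, and ∂_2 has invariant factor 2 > 1, so H_1 = Z ⊕ Z/2.
  H_2: rank ker ∂_2 − rank ∂_3 = (18 − 18) − 0 = 0, and there is no ∂_3, so H_2 = 0.

Hence the Betti numbers are b_0 = 1, b_1 = 1, b_2 = 0.

b_0 = 1, b_1 = 1, b_2 = 0.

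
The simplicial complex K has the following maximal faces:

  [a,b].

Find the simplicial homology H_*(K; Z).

Order the vertices as a < b. Listing each simplex with vertices in this order, K has dimension 1 with simplices:

  0-simplices (2): a, b
  1-simplices (1): ab

Hence C_0 ≅ Z^2, C_1 ≅ Z^1.

The boundary map ∂_1: C_1 → C_0 sends each edge [p,q] (with p < q) to q − p.
The resulting 2×1 matrix has rank 1, and its Smith normal form has invariant factors (1).

Computing H_k = (kernel of ∂_k) / (image of ∂_{k+1}):

  H_0: rank C_0 − rank ∂_1 = 2 − 1 = 1, and the invariant factors of ∂_1 are all 1, so H_0 = Z.
  H_1: rank ker ∂_1 − rank ∂_2 = (1 − 1) − 0 = 0, and there is no ∂_2, so H_1 = 0.

(K is a triangulation of the 1-simplex.)

H_0 ≅ Z,  H_1 = 0.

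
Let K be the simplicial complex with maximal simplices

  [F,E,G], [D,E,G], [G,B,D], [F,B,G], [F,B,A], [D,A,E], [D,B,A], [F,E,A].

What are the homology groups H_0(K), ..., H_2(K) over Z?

Order the vertices as A < B < D < E < F < G. Listing each simplex with vertices in this order, K has dimension 2 with simplices:

  0-simplices (6): A, B, D, E, F, G
  1-simplices (12): AB, AD, AE, AF, BD, BF, BG, DE, DG, EF, EG, FG
  2-simplices (8): ABD, ABF, ADE, AEF, BDG, BFG, DEG, EFG

so the chain groups are C_0 ≅ Z^6, C_1 ≅ Z^12, C_2 ≅ Z^8.

∂_1: C_1 → C_0 maps an edge to its endpoints' difference, ∂[p,q] = q − p.
As a 6×12 matrix over Z this has rank 5, with invariant factors (1,1,1,1,1).

The boundary map ∂_2: C_2 → C_1 sends each 2-simplex [p,q,r] to [q,r] − [p,r] + [p,q]. For instance
  ∂DEG = EG − DG + DE,
  ∂ABF = BF − AF + AB.
The resulting 12×8 matrix has rank 7, and its Smith normal form has invariant factors (1,1,1,1,1,1,1).

Reading off H_k = ker ∂_k / im ∂_{k+1}:

  H_0: rank C_0 − rank ∂_1 = 6 − 5 = 1, and the invariant factors of ∂_1 are all 1, so H_0 = Z.
  H_1: rank ker ∂_1 − rank ∂_2 = (12 − 5) − 7 = 0, and the invariant factors of ∂_2 are all 1, so H_1 = 0.
  H_2: rank ker ∂_2 − rank ∂_3 = (8 − 7) − 0 = 1, and there is no ∂_3, so H_2 = Z.

As a check, the Euler characteristic is 6 − 12 + 8 = 2, which agrees with 1 − 0 + 1 = 2.
(K is a triangulation of the 2-sphere S^2.)

H_0 ≅ Z,  H_1 = 0,  H_2 ≅ Z.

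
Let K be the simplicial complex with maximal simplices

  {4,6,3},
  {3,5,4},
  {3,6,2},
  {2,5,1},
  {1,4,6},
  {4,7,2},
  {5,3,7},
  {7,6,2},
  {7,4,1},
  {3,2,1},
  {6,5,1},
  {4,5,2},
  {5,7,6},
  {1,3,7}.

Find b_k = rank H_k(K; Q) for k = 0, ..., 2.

b_0 = 1, b_1 = 2, b_2 = 1.

Take the total order 1 < 2 < 3 < 4 < 5 < 6 < 7 on the vertex set. Then K (dimension 2) consists of the simplices:

  0-simplices (7): [1], [2], [3], [4], [5], [6], [7]
  1-simplices (21): [1,2], [1,3], [1,4], [1,5], [1,6], [1,7], [2,3], [2,4], [2,5], [2,6], [2,7], [3,4], [3,5], [3,6], [3,7], [4,5], [4,6], [4,7], [5,6], [5,7], [6,7]
  2-simplices (14): [1,2,3], [1,2,5], [1,3,7], [1,4,6], [1,4,7], [1,5,6], [2,3,6], [2,4,5], [2,4,7], [2,6,7], [3,4,5], [3,4,6], [3,5,7], [5,6,7]

Hence C_0 ≅ Z^7, C_1 ≅ Z^21, C_2 ≅ Z^14.

∂_1: C_1 → C_0 maps an edge to its endpoints' difference, ∂[p,q] = q − p.
As a 7×21 matrix over Z this has rank 6, with invariant factors (1,1,1,1,1,1).

The boundary map ∂_2: C_2 → C_1 sends each 2-simplex [p,q,r] to [q,r] − [p,r] + [p,q]. For instance
  ∂[1,3,7] = [3,7] − [1,7] + [1,3],
  ∂[5,6,7] = [6,7] − [5,7] + [5,6].
The resulting 21×14 matrix has rank 13, and its Smith normal form has invariant factors (1,1,1,1,1,1,1,1,1,1,1,1,1).

From H_k ≅ ker(∂_k) / im(∂_{k+1}) we obtain:

  H_0: rank C_0 − rank ∂_1 = 7 − 6 = 1, and the invariant factors of ∂_1 are all 1, so H_0 = Z.
  H_1: rank ker ∂_1 − rank ∂_2 = (21 − 6) − 13 = 2, and the invariant factors of ∂_2 are all 1, so H_1 = Z^2.
  H_2: rank ker ∂_2 − rank ∂_3 = (14 − 13) − 0 = 1, and there is no ∂_3, so H_2 = Z.

Hence the Betti numbers are b_0 = 1, b_1 = 2, b_2 = 1.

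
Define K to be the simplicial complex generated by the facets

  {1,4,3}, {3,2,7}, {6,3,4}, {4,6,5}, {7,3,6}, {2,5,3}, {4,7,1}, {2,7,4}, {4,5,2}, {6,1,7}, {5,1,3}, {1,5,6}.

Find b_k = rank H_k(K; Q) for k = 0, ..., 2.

b_0 = 1, b_1 = 0, b_2 = 0.

Order the vertices as 1 < 2 < 3 < 4 < 5 < 6 < 7. Listing each simplex with vertices in this order, K has dimension 2 with simplices:

  0-simplices (7): [1], [2], [3], [4], [5], [6], [7]
  1-simplices (18): [1,3], [1,4], [1,5], [1,6], [1,7], [2,3], [2,4], [2,5], [2,7], [3,4], [3,5], [3,6], [3,7], [4,5], [4,6], [4,7], [5,6], [6,7]
  2-simplices (12): [1,3,4], [1,3,5], [1,4,7], [1,5,6], [1,6,7], [2,3,5], [2,3,7], [2,4,5], [2,4,7], [3,4,6], [3,6,7], [4,5,6]

giving chain groups C_0 ≅ Z^7, C_1 ≅ Z^18, C_2 ≅ Z^12.

∂_1: C_1 → C_0 maps an edge to its endpoints' difference, ∂[p,q] = q − p.
The 7×18 boundary matrix has rank 6 and Smith normal form diag(1,1,1,1,1,1).

∂_2: C_2 → C_1 sends each 2-simplex [p,q,r] to [q,r] − [p,r] + [p,q]. For instance
  ∂[1,3,5] = [3,5] − [1,5] + [1,3],
  ∂[3,4,6] = [4,6] − [3,6] + [3,4].
The resulting 18×12 matrix has rank 12, and its Smith normal form has invariant factors (1,1,1,1,1,1,1,1,1,1,1,2).

Now H_k = ker ∂_k / im ∂_{k+1}, so:

  H_0: rank C_0 − rank ∂_1 = 7 − 6 = 1, and the invariant factors of ∂_1 are all 1, so H_0 ≅ Z.
  H_1: rank ker ∂_1 − rank ∂_2 = (18 − 6) − 12 = 0, and ∂_2 has invariant factor 2 > 1, so H_1 ≅ Z/2.
  H_2: rank ker ∂_2 − rank ∂_3 = (12 − 12) − 0 = 0, and there is no ∂_3, so H_2 ≅ 0.

Hence the Betti numbers are b_0 = 1, b_1 = 0, b_2 = 0.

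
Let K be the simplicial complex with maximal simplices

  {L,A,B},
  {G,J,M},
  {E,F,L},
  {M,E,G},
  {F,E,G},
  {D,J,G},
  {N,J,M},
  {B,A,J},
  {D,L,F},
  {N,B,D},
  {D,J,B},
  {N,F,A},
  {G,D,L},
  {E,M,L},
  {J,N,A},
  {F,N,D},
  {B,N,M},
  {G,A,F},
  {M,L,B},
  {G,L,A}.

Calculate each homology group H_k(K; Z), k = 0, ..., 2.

We work with the vertex ordering A < B < D < E < F < G < J < L < M < N. The simplices of K, each written with vertices in increasing order, are:

  0-simplices (10): A, B, D, E, F, G, J, L, M, N
  1-simplices (30): AB, AF, AG, AJ, AL, AN, BD, BJ, BL, BM, BN, DF, DG, DJ, DL, DN, EF, EG, EL, EM, FG, FL, FN, GJ, GL, GM, JM, JN, LM, MN
  2-simplices (20): ABJ, ABL, AFG, AFN, AGL, AJN, BDJ, BDN, BLM, BMN, DFL, DFN, DGJ, DGL, EFG, EFL, EGM, ELM, GJM, JMN

Hence C_0 ≅ Z^10, C_1 ≅ Z^30, C_2 ≅ Z^20.

∂_1: C_1 → C_0 is given by ∂[p,q] = [q] − [p]. For instance
  ∂DF = F − D.
The resulting 10×30 matrix has rank 9, and its Smith normal form has invariant factors (1,1,1,1,1,1,1,1,1).

∂_2: C_2 → C_1 maps a triangle to the signed sum of its edges. For instance
  ∂DGL = GL − DL + DG,
  ∂DFN = FN − DN + DF.
As a 30×20 matrix over Z this has rank 20, with invariant factors (1,1,1,1,1,1,1,1,1,1,1,1,1,1,1,1,1,1,1,2).

Reading off H_k = ker ∂_k / im ∂_{k+1}:

  H_0: rank C_0 − rank ∂_1 = 10 − 9 = 1, and the invariant factors of ∂_1 are all 1, so H_0 = Z.
  H_1: rank ker ∂_1 − rank ∂_2 = (30 − 9) − 20 = 1, and ∂_2 has invariant factor 2 > 1, so H_1 = Z ⊕ Z/2Z.
  H_2: rank ker ∂_2 − rank ∂_3 = (20 − 20) − 0 = 0, and there is no ∂_3, so H_2 = 0.

(K is a triangulation of the Klein bottle.)

H_0 ≅ Z,  H_1 ≅ Z ⊕ Z/2Z,  H_2 = 0.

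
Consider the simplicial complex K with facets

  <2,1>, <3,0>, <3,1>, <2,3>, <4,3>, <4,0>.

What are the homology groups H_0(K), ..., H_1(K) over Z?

H_0 = Z,  H_1 = Z^2.

Order the vertices as 0 < 1 < 2 < 3 < 4. Listing each simplex with vertices in this order, K has dimension 1 with simplices:

  0-simplices (5): [0], [1], [2], [3], [4]
  1-simplices (6): [0,3], [0,4], [1,2], [1,3], [2,3], [3,4]

giving chain groups C_0 ≅ Z^5, C_1 ≅ Z^6.

Boundary ∂_1: C_1 → C_0 is given by ∂[p,q] = [q] − [p].
The resulting 5×6 matrix has rank 4, and its Smith normal form has invariant factors (1,1,1,1).

Reading off H_k = ker ∂_k / im ∂_{k+1}:

  H_0: rank C_0 − rank ∂_1 = 5 − 4 = 1, and the invariant factors of ∂_1 are all 1, so H_0 ≅ Z.
  H_1: rank ker ∂_1 − rank ∂_2 = (6 − 4) − 0 = 2, and there is no ∂_2, so H_1 ≅ Z^2.

As a check, the Euler characteristic is 5 − 6 = -1, which agrees with 1 − 2 = -1.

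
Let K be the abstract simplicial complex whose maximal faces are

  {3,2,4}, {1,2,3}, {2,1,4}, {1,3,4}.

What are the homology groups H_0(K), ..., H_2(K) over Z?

Fix the vertex order 1 < 2 < 3 < 4 and write every simplex with vertices in increasing order. Then dim K = 2 and the simplices of K are:

  0-simplices (4): [1], [2], [3], [4]
  1-simplices (6): [1,2], [1,3], [1,4], [2,3], [2,4], [3,4]
  2-simplices (4): [1,2,3], [1,2,4], [1,3,4], [2,3,4]

Hence C_0 ≅ Z^4, C_1 ≅ Z^6, C_2 ≅ Z^4.

Boundary ∂_1: C_1 → C_0 sends each edge [p,q] (with p < q) to q − p. For instance
  ∂[1,2] = [2] − [1].
The 4×6 boundary matrix has rank 3 and Smith normal form diag(1,1,1).

The boundary map ∂_2: C_2 → C_1 sends each 2-simplex [p,q,r] to [q,r] − [p,r] + [p,q]. For instance
  ∂[1,2,4] = [2,4] − [1,4] + [1,2],
  ∂[1,3,4] = [3,4] − [1,4] + [1,3].
The 6×4 boundary matrix has rank 3 and Smith normal form diag(1,1,1).

Reading off H_k = ker ∂_k / im ∂_{k+1}:

  H_0: rank C_0 − rank ∂_1 = 4 − 3 = 1, and the invariant factors of ∂_1 are all 1, so H_0 ≅ Z.
  H_1: rank ker ∂_1 − rank ∂_2 = (6 − 3) − 3 = 0, and the invariant factors of ∂_2 are all 1, so H_1 ≅ 0.
  H_2: rank ker ∂_2 − rank ∂_3 = (4 − 3) − 0 = 1, and there is no ∂_3, so H_2 ≅ Z.

As a check, the Euler characteristic is 4 − 6 + 4 = 2, which agrees with 1 − 0 + 1 = 2.

H_0 = Z,  H_1 = 0,  H_2 = Z.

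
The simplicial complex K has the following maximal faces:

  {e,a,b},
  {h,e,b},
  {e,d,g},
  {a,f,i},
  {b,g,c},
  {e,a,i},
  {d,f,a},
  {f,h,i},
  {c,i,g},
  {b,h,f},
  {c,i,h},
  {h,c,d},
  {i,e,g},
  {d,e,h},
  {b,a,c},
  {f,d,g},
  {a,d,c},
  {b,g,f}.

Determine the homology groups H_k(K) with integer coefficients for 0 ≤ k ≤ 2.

Order the vertices as a < b < c < d < e < f < g < h < i. Listing each simplex with vertices in this order, K has dimension 2 with simplices:

  0-simplices (9): a, b, c, d, e, f, g, h, i
  1-simplices (27): ab, ac, ad, ae, af, ai, bc, be, bf, bg, bh, cd, cg, ch, ci, de, df, dg, dh, eg, eh, ei, fg, fh, fi, gi, hi
  2-simplices (18): abc, abe, acd, adf, aei, afi, bcg, beh, bfg, bfh, cdh, cgi, chi, deg, deh, dfg, egi, fhi

giving chain groups C_0 ≅ Z^9, C_1 ≅ Z^27, C_2 ≅ Z^18.

Boundary ∂_1: C_1 → C_0 is given by ∂[p,q] = [q] − [p].
This gives a 9×27 integer matrix of rank 8; reducing to Smith normal form yields diagonal entries (1,1,1,1,1,1,1,1).

The boundary map ∂_2: C_2 → C_1 sends each 2-simplex [p,q,r] to [q,r] − [p,r] + [p,q]. For instance
  ∂acd = cd − ad + ac,
  ∂bfg = fg − bg + bf.
As a 27×18 matrix over Z this has rank 17, with invariant factors (1,1,1,1,1,1,1,1,1,1,1,1,1,1,1,1,1).

Computing H_k = (kernel of ∂_k) / (image of ∂_{k+1}):

  H_0: rank C_0 − rank ∂_1 = 9 − 8 = 1, and the invariant factors of ∂_1 are all 1, so H_0 ≅ Z.
  H_1: rank ker ∂_1 − rank ∂_2 = (27 − 8) − 17 = 2, and the invariant factors of ∂_2 are all 1, so H_1 ≅ Z^2.
  H_2: rank ker ∂_2 − rank ∂_3 = (18 − 17) − 0 = 1, and there is no ∂_3, so H_2 ≅ Z.

As a check, the Euler characteristic is 9 − 27 + 18 = 0, which agrees with 1 − 2 + 1 = 0.
(K is a triangulation of the torus T^2.)

H_0 = Z,  H_1 = Z^2,  H_2 = Z.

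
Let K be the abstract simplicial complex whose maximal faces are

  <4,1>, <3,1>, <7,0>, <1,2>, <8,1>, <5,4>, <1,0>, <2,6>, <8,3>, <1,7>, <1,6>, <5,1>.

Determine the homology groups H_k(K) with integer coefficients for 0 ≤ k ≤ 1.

Order the vertices as 0 < 1 < 2 < 3 < 4 < 5 < 6 < 7 < 8. Listing each simplex with vertices in this order, K has dimension 1 with simplices:

  0-simplices (9): [0], [1], [2], [3], [4], [5], [6], [7], [8]
  1-simplices (12): [0,1], [0,7], [1,2], [1,3], [1,4], [1,5], [1,6], [1,7], [1,8], [2,6], [3,8], [4,5]

Hence C_0 ≅ Z^9, C_1 ≅ Z^12.

∂_1: C_1 → C_0 maps an edge to its endpoints' difference, ∂[p,q] = q − p. For instance
  ∂[1,5] = [5] − [1].
This gives a 9×12 integer matrix of rank 8; reducing to Smith normal form yields diagonal entries (1,1,1,1,1,1,1,1).

Now H_k = ker ∂_k / im ∂_{k+1}, so:

  H_0: rank C_0 − rank ∂_1 = 9 − 8 = 1, and the invariant factors of ∂_1 are all 1, so H_0 = Z.
  H_1: rank ker ∂_1 − rank ∂_2 = (12 − 8) − 0 = 4, and there is no ∂_2, so H_1 = Z^4.

H_0 ≅ Z,  H_1 ≅ Z^4.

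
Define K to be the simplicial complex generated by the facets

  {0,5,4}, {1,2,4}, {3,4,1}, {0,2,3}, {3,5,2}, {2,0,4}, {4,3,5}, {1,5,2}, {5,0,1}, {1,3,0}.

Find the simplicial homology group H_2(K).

H_2 = 0.

K has 6 vertices, 15 edges, 10 triangles.
rank ∂_2 = 10, rank ∂_3 = 0 ⇒ b_2 = 10 − 10 − 0 = 0. So H_2 = 0.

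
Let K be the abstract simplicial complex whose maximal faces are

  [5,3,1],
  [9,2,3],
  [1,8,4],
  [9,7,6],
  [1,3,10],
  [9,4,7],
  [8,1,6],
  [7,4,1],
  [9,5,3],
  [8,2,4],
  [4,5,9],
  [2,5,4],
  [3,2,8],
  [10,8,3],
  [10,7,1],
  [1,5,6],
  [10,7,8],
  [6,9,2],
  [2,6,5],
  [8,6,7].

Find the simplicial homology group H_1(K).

Order the vertices as 1 < 2 < 3 < 4 < 5 < 6 < 7 < 8 < 9 < 10. Listing each simplex with vertices in this order, K has dimension 2 with simplices:

  0-simplices (10): [1], [2], [3], [4], [5], [6], [7], [8], [9], [10]
  1-simplices (30): (30 of them)
  2-simplices (20): (20 of them)

Hence C_0 ≅ Z^10, C_1 ≅ Z^30, C_2 ≅ Z^20.

The boundary map ∂_1: C_1 → C_0 sends each edge [p,q] (with p < q) to q − p. For instance
  ∂[3,10] = [10] − [3].
As a 10×30 matrix over Z this has rank 9, with invariant factors (1,1,1,1,1,1,1,1,1).

The boundary map ∂_2: C_2 → C_1 sends each 2-simplex [p,q,r] to [q,r] − [p,r] + [p,q]. For instance
  ∂[4,7,9] = [7,9] − [4,9] + [4,7],
  ∂[2,4,8] = [4,8] − [2,8] + [2,4].
As a 30×20 matrix over Z this has rank 20, with invariant factors (1,1,1,1,1,1,1,1,1,1,1,1,1,1,1,1,1,1,1,2).

Reading off H_k = ker ∂_k / im ∂_{k+1}:

  H_1: rank ker ∂_1 − rank ∂_2 = (30 − 9) − 20 = 1, and ∂_2 has invariant factor 2 > 1, so H_1 = Z × Z/2.

(K is a triangulation of the Klein bottle.)

H_1 = Z × Z/2.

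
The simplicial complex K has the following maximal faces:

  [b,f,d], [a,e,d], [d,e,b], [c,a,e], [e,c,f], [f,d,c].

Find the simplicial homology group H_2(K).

H_2 ≅ 0.

Take the total order a < b < c < d < e < f on the vertex set. Then K (dimension 2) consists of the simplices:

  0-simplices (6): a, b, c, d, e, f
  1-simplices (12): ac, ad, ae, bd, be, bf, cd, ce, cf, de, df, ef
  2-simplices (6): ace, ade, bde, bdf, cdf, cef

Hence C_0 ≅ Z^6, C_1 ≅ Z^12, C_2 ≅ Z^6.

∂_1: C_1 → C_0 sends each edge [p,q] (with p < q) to q − p.
This gives a 6×12 integer matrix of rank 5; reducing to Smith normal form yields diagonal entries (1,1,1,1,1).

The boundary map ∂_2: C_2 → C_1 maps a triangle to the signed sum of its edges. For instance
  ∂ade = de − ae + ad,
  ∂ace = ce − ae + ac.
This gives a 12×6 integer matrix of rank 6; reducing to Smith normal form yields diagonal entries (1,1,1,1,1,1).

Reading off H_k = ker ∂_k / im ∂_{k+1}:

  H_2: rank ker ∂_2 − rank ∂_3 = (6 − 6) − 0 = 0, and there is no ∂_3, so H_2 = 0.

(K is a triangulation of the cylinder S^1 x I.)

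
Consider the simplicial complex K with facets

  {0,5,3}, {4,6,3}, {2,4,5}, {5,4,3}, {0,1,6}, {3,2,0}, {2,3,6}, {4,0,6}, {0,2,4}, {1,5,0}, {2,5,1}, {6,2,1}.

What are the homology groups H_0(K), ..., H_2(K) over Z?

H_0 = Z,  H_1 = Z/2Z,  H_2 = 0.

Fix the vertex order 0 < 1 < 2 < 3 < 4 < 5 < 6 and write every simplex with vertices in increasing order. Then dim K = 2 and the simplices of K are:

  0-simplices (7): [0], [1], [2], [3], [4], [5], [6]
  1-simplices (18): [0,1], [0,2], [0,3], [0,4], [0,5], [0,6], [1,2], [1,5], [1,6], [2,3], [2,4], [2,5], [2,6], [3,4], [3,5], [3,6], [4,5], [4,6]
  2-simplices (12): [0,1,5], [0,1,6], [0,2,3], [0,2,4], [0,3,5], [0,4,6], [1,2,5], [1,2,6], [2,3,6], [2,4,5], [3,4,5], [3,4,6]

giving chain groups C_0 ≅ Z^7, C_1 ≅ Z^18, C_2 ≅ Z^12.

The boundary map ∂_1: C_1 → C_0 sends each edge [p,q] (with p < q) to q − p. For instance
  ∂[0,6] = [6] − [0].
This gives a 7×18 integer matrix of rank 6; reducing to Smith normal form yields diagonal entries (1,1,1,1,1,1).

The boundary map ∂_2: C_2 → C_1 maps a triangle to the signed sum of its edges. For instance
  ∂[1,2,5] = [2,5] − [1,5] + [1,2],
  ∂[2,4,5] = [4,5] − [2,5] + [2,4].
The resulting 18×12 matrix has rank 12, and its Smith normal form has invariant factors (1,1,1,1,1,1,1,1,1,1,1,2).

From H_k ≅ ker(∂_k) / im(∂_{k+1}) we obtain:

  H_0: rank C_0 − rank ∂_1 = 7 − 6 = 1, and the invariant factors of ∂_1 are all 1, so H_0 ≅ Z.
  H_1: rank ker ∂_1 − rank ∂_2 = (18 − 6) − 12 = 0, and ∂_2 has invariant factor 2 > 1, so H_1 ≅ Z/2Z.
  H_2: rank ker ∂_2 − rank ∂_3 = (12 − 12) − 0 = 0, and there is no ∂_3, so H_2 ≅ 0.

As a check, the Euler characteristic is 7 − 18 + 12 = 1, which agrees with 1 − 0 + 0 = 1.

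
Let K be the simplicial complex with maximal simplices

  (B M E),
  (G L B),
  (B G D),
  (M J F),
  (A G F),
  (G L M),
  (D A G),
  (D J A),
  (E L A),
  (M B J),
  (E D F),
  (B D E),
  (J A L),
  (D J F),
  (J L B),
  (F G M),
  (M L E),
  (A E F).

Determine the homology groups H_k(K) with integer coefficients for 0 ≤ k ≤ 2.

Fix the vertex order A < B < D < E < F < G < J < L < M and write every simplex with vertices in increasing order. Then dim K = 2 and the simplices of K are:

  0-simplices (9): A, B, D, E, F, G, J, L, M
  1-simplices (27): AD, AE, AF, AG, AJ, AL, BD, BE, BG, BJ, BL, BM, DE, DF, DG, DJ, EF, EL, EM, FG, FJ, FM, GL, GM, JL, JM, LM
  2-simplices (18): ADG, ADJ, AEF, AEL, AFG, AJL, BDE, BDG, BEM, BGL, BJL, BJM, DEF, DFJ, ELM, FGM, FJM, GLM

Hence C_0 ≅ Z^9, C_1 ≅ Z^27, C_2 ≅ Z^18.

∂_1: C_1 → C_0 is given by ∂[p,q] = [q] − [p]. For instance
  ∂AL = L − A.
This gives a 9×27 integer matrix of rank 8; reducing to Smith normal form yields diagonal entries (1,1,1,1,1,1,1,1).

∂_2: C_2 → C_1 sends each 2-simplex [p,q,r] to [q,r] − [p,r] + [p,q]. For instance
  ∂AJL = JL − AL + AJ,
  ∂FJM = JM − FM + FJ.
The resulting 27×18 matrix has rank 18, and its Smith normal form has invariant factors (1,1,1,1,1,1,1,1,1,1,1,1,1,1,1,1,1,2).

Reading off H_k = ker ∂_k / im ∂_{k+1}:

  H_0: rank C_0 − rank ∂_1 = 9 − 8 = 1, and the invariant factors of ∂_1 are all 1, so H_0 = Z.
  H_1: rank ker ∂_1 − rank ∂_2 = (27 − 8) − 18 = 1, and ∂_2 has invariant factor 2 > 1, so H_1 = Z ⊕ Z/2Z.
  H_2: rank ker ∂_2 − rank ∂_3 = (18 − 18) − 0 = 0, and there is no ∂_3, so H_2 = 0.

(K is a triangulation of the Klein bottle.)

H_0 = Z,  H_1 = Z ⊕ Z/2Z,  H_2 = 0.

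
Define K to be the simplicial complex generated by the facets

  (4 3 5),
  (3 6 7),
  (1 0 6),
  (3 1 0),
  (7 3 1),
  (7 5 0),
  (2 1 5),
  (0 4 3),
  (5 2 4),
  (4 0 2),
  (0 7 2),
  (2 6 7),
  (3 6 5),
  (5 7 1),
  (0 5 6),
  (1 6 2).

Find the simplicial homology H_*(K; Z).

H_0 ≅ Z,  H_1 ≅ Z^2,  H_2 ≅ Z.

Fix the vertex order 0 < 1 < 2 < 3 < 4 < 5 < 6 < 7 and write every simplex with vertices in increasing order. Then dim K = 2 and the simplices of K are:

  0-simplices (8): [0], [1], [2], [3], [4], [5], [6], [7]
  1-simplices (24): (24 of them)
  2-simplices (16): [0,1,3], [0,1,6], [0,2,4], [0,2,7], [0,3,4], [0,5,6], [0,5,7], [1,2,5], [1,2,6], [1,3,7], [1,5,7], [2,4,5], [2,6,7], [3,4,5], [3,5,6], [3,6,7]

so the chain groups are C_0 ≅ Z^8, C_1 ≅ Z^24, C_2 ≅ Z^16.

∂_1: C_1 → C_0 maps an edge to its endpoints' difference, ∂[p,q] = q − p.
This gives a 8×24 integer matrix of rank 7; reducing to Smith normal form yields diagonal entries (1,1,1,1,1,1,1).

Boundary ∂_2: C_2 → C_1 sends each 2-simplex [p,q,r] to [q,r] − [p,r] + [p,q]. For instance
  ∂[3,6,7] = [6,7] − [3,7] + [3,6],
  ∂[0,5,6] = [5,6] − [0,6] + [0,5].
The resulting 24×16 matrix has rank 15, and its Smith normal form has invariant factors (1,1,1,1,1,1,1,1,1,1,1,1,1,1,1).

Now H_k = ker ∂_k / im ∂_{k+1}, so:

  H_0: rank C_0 − rank ∂_1 = 8 − 7 = 1, and the invariant factors of ∂_1 are all 1, so H_0 ≅ Z.
  H_1: rank ker ∂_1 − rank ∂_2 = (24 − 7) − 15 = 2, and the invariant factors of ∂_2 are all 1, so H_1 ≅ Z^2.
  H_2: rank ker ∂_2 − rank ∂_3 = (16 − 15) − 0 = 1, and there is no ∂_3, so H_2 ≅ Z.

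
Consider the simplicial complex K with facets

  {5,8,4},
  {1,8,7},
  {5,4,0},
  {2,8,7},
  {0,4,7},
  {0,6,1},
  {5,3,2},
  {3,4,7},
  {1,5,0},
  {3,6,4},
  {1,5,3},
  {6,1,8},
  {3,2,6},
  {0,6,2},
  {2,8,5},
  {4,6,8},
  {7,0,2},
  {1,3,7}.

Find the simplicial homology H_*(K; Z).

Take the total order 0 < 1 < 2 < 3 < 4 < 5 < 6 < 7 < 8 on the vertex set. Then K (dimension 2) consists of the simplices:

  0-simplices (9): [0], [1], [2], [3], [4], [5], [6], [7], [8]
  1-simplices (27): (27 of them)
  2-simplices (18): [0,1,5], [0,1,6], [0,2,6], [0,2,7], [0,4,5], [0,4,7], [1,3,5], [1,3,7], [1,6,8], [1,7,8], [2,3,5], [2,3,6], [2,5,8], [2,7,8], [3,4,6], [3,4,7], [4,5,8], [4,6,8]

so the chain groups are C_0 ≅ Z^9, C_1 ≅ Z^27, C_2 ≅ Z^18.

∂_1: C_1 → C_0 sends each edge [p,q] (with p < q) to q − p.
The 9×27 boundary matrix has rank 8 and Smith normal form diag(1,1,1,1,1,1,1,1).

Boundary ∂_2: C_2 → C_1 acts by ∂[p,q,r] = [q,r] − [p,r] + [p,q]. For instance
  ∂[0,2,7] = [2,7] − [0,7] + [0,2],
  ∂[3,4,7] = [4,7] − [3,7] + [3,4].
This gives a 27×18 integer matrix of rank 17; reducing to Smith normal form yields diagonal entries (1,1,1,1,1,1,1,1,1,1,1,1,1,1,1,1,1).

Now H_k = ker ∂_k / im ∂_{k+1}, so:

  H_0: rank C_0 − rank ∂_1 = 9 − 8 = 1, and the invariant factors of ∂_1 are all 1, so H_0 ≅ Z.
  H_1: rank ker ∂_1 − rank ∂_2 = (27 − 8) − 17 = 2, and the invariant factors of ∂_2 are all 1, so H_1 ≅ Z^2.
  H_2: rank ker ∂_2 − rank ∂_3 = (18 − 17) − 0 = 1, and there is no ∂_3, so H_2 ≅ Z.

H_0 ≅ Z,  H_1 ≅ Z^2,  H_2 ≅ Z.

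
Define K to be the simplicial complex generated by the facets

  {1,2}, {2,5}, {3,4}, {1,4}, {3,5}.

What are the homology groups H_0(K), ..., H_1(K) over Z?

H_0 ≅ Z,  H_1 ≅ Z.

Fix the vertex order 1 < 2 < 3 < 4 < 5 and write every simplex with vertices in increasing order. Then dim K = 1 and the simplices of K are:

  0-simplices (5): [1], [2], [3], [4], [5]
  1-simplices (5): [1,2], [1,4], [2,5], [3,4], [3,5]

giving chain groups C_0 ≅ Z^5, C_1 ≅ Z^5.

∂_1: C_1 → C_0 sends each edge [p,q] (with p < q) to q − p.
As a 5×5 matrix over Z this has rank 4, with invariant factors (1,1,1,1).

Now H_k = ker ∂_k / im ∂_{k+1}, so:

  H_0: rank C_0 − rank ∂_1 = 5 − 4 = 1, and the invariant factors of ∂_1 are all 1, so H_0 ≅ Z.
  H_1: rank ker ∂_1 − rank ∂_2 = (5 − 4) − 0 = 1, and there is no ∂_2, so H_1 ≅ Z.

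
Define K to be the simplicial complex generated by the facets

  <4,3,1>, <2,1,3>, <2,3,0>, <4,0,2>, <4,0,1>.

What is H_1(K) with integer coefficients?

Fix the vertex order 0 < 1 < 2 < 3 < 4 and write every simplex with vertices in increasing order. Then dim K = 2 and the simplices of K are:

  0-simplices (5): [0], [1], [2], [3], [4]
  1-simplices (10): [0,1], [0,2], [0,3], [0,4], [1,2], [1,3], [1,4], [2,3], [2,4], [3,4]
  2-simplices (5): [0,1,4], [0,2,3], [0,2,4], [1,2,3], [1,3,4]

so the chain groups are C_0 ≅ Z^5, C_1 ≅ Z^10, C_2 ≅ Z^5.

Boundary ∂_1: C_1 → C_0 maps an edge to its endpoints' difference, ∂[p,q] = q − p.
This gives a 5×10 integer matrix of rank 4; reducing to Smith normal form yields diagonal entries (1,1,1,1).

Boundary ∂_2: C_2 → C_1 sends each 2-simplex [p,q,r] to [q,r] − [p,r] + [p,q]. For instance
  ∂[0,2,3] = [2,3] − [0,3] + [0,2],
  ∂[1,3,4] = [3,4] − [1,4] + [1,3].
The resulting 10×5 matrix has rank 5, and its Smith normal form has invariant factors (1,1,1,1,1).

From H_k ≅ ker(∂_k) / im(∂_{k+1}) we obtain:

  H_1: rank ker ∂_1 − rank ∂_2 = (10 − 4) − 5 = 1, and the invariant factors of ∂_2 are all 1, so H_1 = Z.

H_1 ≅ Z.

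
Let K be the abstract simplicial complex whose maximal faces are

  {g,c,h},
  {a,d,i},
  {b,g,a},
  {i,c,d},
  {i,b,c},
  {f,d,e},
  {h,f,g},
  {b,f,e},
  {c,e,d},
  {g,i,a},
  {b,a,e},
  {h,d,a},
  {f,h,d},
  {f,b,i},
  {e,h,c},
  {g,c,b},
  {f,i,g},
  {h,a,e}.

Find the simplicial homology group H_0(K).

Fix the vertex order a < b < c < d < e < f < g < h < i and write every simplex with vertices in increasing order. Then dim K = 2 and the simplices of K are:

  0-simplices (9): a, b, c, d, e, f, g, h, i
  1-simplices (27): ab, ad, ae, ag, ah, ai, bc, be, bf, bg, bi, cd, ce, cg, ch, ci, de, df, dh, di, ef, eh, fg, fh, fi, gh, gi
  2-simplices (18): abe, abg, adh, adi, aeh, agi, bcg, bci, bef, bfi, cde, cdi, ceh, cgh, def, dfh, fgh, fgi

Hence C_0 ≅ Z^9, C_1 ≅ Z^27, C_2 ≅ Z^18.

The boundary map ∂_1: C_1 → C_0 is given by ∂[p,q] = [q] − [p].
The resulting 9×27 matrix has rank 8, and its Smith normal form has invariant factors (1,1,1,1,1,1,1,1).

∂_2: C_2 → C_1 maps a triangle to the signed sum of its edges. For instance
  ∂abe = be − ae + ab,
  ∂dfh = fh − dh + df.
This gives a 27×18 integer matrix of rank 18; reducing to Smith normal form yields diagonal entries (1,1,1,1,1,1,1,1,1,1,1,1,1,1,1,1,1,2).

Reading off H_k = ker ∂_k / im ∂_{k+1}:

  H_0: rank C_0 − rank ∂_1 = 9 − 8 = 1, and the invariant factors of ∂_1 are all 1, so H_0 = Z.

(K is a triangulation of the Klein bottle.)

H_0 ≅ Z.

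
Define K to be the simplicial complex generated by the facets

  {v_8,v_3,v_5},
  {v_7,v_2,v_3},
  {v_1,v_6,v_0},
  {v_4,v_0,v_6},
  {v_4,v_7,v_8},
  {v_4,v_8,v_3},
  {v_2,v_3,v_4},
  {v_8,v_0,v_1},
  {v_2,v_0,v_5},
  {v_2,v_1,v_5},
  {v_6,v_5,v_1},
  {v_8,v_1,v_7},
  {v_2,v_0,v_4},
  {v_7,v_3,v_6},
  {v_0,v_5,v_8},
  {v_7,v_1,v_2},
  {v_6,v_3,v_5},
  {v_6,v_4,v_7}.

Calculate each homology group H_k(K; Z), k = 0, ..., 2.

We work with the vertex ordering v_0 < v_1 < v_2 < v_3 < v_4 < v_5 < v_6 < v_7 < v_8. The simplices of K, each written with vertices in increasing order, are:

  0-simplices (9): [v_0], [v_1], [v_2], [v_3], [v_4], [v_5], [v_6], [v_7], [v_8]
  1-simplices (27): (27 of them)
  2-simplices (18): (18 of them)

Hence C_0 ≅ Z^9, C_1 ≅ Z^27, C_2 ≅ Z^18.

∂_1: C_1 → C_0 is given by ∂[p,q] = [q] − [p]. For instance
  ∂[v_1,v_6] = [v_6] − [v_1].
This gives a 9×27 integer matrix of rank 8; reducing to Smith normal form yields diagonal entries (1,1,1,1,1,1,1,1).

The boundary map ∂_2: C_2 → C_1 acts by ∂[p,q,r] = [q,r] − [p,r] + [p,q]. For instance
  ∂[v_0,v_4,v_6] = [v_4,v_6] − [v_0,v_6] + [v_0,v_4],
  ∂[v_2,v_3,v_4] = [v_3,v_4] − [v_2,v_4] + [v_2,v_3].
The resulting 27×18 matrix has rank 18, and its Smith normal form has invariant factors (1,1,1,1,1,1,1,1,1,1,1,1,1,1,1,1,1,2).

Now H_k = ker ∂_k / im ∂_{k+1}, so:

  H_0: rank C_0 − rank ∂_1 = 9 − 8 = 1, and the invariant factors of ∂_1 are all 1, so H_0 ≅ Z.
  H_1: rank ker ∂_1 − rank ∂_2 = (27 − 8) − 18 = 1, and ∂_2 has invariant factor 2 > 1, so H_1 ≅ Z ⊕ Z/2.
  H_2: rank ker ∂_2 − rank ∂_3 = (18 − 18) − 0 = 0, and there is no ∂_3, so H_2 ≅ 0.

As a check, the Euler characteristic is 9 − 27 + 18 = 0, which agrees with 1 − 1 + 0 = 0.

H_0 = Z,  H_1 = Z ⊕ Z/2,  H_2 = 0.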